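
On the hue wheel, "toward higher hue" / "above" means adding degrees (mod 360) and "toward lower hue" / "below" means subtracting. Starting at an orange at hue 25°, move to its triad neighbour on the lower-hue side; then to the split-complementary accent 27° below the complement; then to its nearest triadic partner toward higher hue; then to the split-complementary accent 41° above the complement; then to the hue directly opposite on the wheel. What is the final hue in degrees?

25 − 120 = -95 → -95 + 360 = 265°   (triadic ↓)
265 + 153 = 418 → 418 − 360 = 58°   (split-comp 27° ↓)
58 + 120 = 178°   (triadic ↑)
178 + 221 = 399 → 399 − 360 = 39°   (split-comp 41° ↑)
39 + 180 = 219°   (complement)

219°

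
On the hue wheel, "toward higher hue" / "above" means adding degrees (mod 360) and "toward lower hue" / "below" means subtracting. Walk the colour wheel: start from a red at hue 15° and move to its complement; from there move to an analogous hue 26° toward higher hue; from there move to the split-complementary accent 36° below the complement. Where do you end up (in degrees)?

5°

complement +180°: 15 + 180 = 195°
analog 26° ↑ +26°: 195 + 26 = 221°
split-comp 36° ↓ +144°: 221 + 144 = 365 → 365 − 360 = 5°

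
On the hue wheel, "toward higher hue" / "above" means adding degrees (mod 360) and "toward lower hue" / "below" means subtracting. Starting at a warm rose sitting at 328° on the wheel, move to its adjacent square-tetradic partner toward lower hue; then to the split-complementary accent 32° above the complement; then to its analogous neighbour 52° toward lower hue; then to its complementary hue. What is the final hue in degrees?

square ↓ −90°: 328 − 90 = 238°
split-comp 32° ↑ +212°: 238 + 212 = 450 → 450 − 360 = 90°
analog 52° ↓ −52°: 90 − 52 = 38°
complement +180°: 38 + 180 = 218°

218°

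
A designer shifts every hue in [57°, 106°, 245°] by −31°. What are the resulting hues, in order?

57 − 31 = 26°
106 − 31 = 75°
245 − 31 = 214°

26°, 75°, 214°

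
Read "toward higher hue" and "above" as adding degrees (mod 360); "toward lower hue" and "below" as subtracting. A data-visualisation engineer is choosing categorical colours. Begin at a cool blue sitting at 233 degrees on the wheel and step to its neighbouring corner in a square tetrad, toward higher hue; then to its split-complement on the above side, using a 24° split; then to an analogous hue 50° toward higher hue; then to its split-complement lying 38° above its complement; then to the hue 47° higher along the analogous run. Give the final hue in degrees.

233 + 90 = 323°   (square ↑)
323 + 204 = 527 → 527 − 360 = 167°   (split-comp 24° ↑)
167 + 50 = 217°   (analog 50° ↑)
217 + 218 = 435 → 435 − 360 = 75°   (split-comp 38° ↑)
75 + 47 = 122°   (analog 47° ↑)

122°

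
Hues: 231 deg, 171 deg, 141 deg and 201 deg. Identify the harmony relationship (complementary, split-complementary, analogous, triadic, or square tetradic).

Sort the hues: 141°, 171°, 201°, 231°.
Successive gaps around the wheel: 30°, 30°, 30°, 270°.
A run of hues at equal small steps (30°) with one large closing gap is an analogous group.

analogous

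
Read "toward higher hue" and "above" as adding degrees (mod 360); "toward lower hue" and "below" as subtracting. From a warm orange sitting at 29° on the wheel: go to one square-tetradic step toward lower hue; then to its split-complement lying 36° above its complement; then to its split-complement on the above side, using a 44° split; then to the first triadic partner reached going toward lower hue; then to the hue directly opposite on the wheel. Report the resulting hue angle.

79°

29 − 90 = -61 → -61 + 360 = 299°   (square ↓)
299 + 216 = 515 → 515 − 360 = 155°   (split-comp 36° ↑)
155 + 224 = 379 → 379 − 360 = 19°   (split-comp 44° ↑)
19 − 120 = -101 → -101 + 360 = 259°   (triadic ↓)
259 + 180 = 439 → 439 − 360 = 79°   (complement)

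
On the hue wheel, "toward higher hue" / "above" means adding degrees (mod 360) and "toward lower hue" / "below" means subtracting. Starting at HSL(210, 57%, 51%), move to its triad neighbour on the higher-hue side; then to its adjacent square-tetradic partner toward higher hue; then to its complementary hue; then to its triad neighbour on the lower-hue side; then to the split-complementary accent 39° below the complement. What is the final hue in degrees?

triadic ↑ +120°: 210 + 120 = 330°
square ↑ +90°: 330 + 90 = 420 → 420 − 360 = 60°
complement +180°: 60 + 180 = 240°
triadic ↓ −120°: 240 − 120 = 120°
split-comp 39° ↓ +141°: 120 + 141 = 261°

261°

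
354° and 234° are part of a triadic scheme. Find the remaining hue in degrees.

A triad places three hues 120° apart.
The full set through 234° is {114°, 234°, 354°}.
Given {234°, 354°}, the missing hue is 114°.

114°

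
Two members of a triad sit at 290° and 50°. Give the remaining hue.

170°

A triad spaces three hues 120° apart.
The full set is {50°, 170°, 290°}.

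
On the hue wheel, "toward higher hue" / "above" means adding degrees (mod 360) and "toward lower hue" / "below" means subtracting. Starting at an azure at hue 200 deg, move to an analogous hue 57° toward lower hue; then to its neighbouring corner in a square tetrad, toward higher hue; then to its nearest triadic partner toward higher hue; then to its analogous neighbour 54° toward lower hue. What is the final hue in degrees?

299°

−57° (analog 57° ↓): 200 − 57 = 143°
+90° (square ↑): 143 + 90 = 233°
+120° (triadic ↑): 233 + 120 = 353°
−54° (analog 54° ↓): 353 − 54 = 299°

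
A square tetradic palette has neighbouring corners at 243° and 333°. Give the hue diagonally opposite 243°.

63°

A square tetradic scheme places four hues 90° apart; opposite corners are 180° apart.
243 + 180 = 423 → 423 − 360 = 63°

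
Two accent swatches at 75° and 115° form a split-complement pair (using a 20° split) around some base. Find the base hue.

The accents sit 20° either side of the complement, so the complement is their short-arc midpoint on the wheel.
Short-arc midpoint of 75° and 115°: 95°.
Base is 180° from the complement: 95 − 180 = -85 → -85 + 360 = 275°

275°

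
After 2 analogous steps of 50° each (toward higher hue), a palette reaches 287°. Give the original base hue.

2 steps of 50° (toward higher hue) give a net shift of +100°.
Start = end − shift: 287 − 100 = 187°

187°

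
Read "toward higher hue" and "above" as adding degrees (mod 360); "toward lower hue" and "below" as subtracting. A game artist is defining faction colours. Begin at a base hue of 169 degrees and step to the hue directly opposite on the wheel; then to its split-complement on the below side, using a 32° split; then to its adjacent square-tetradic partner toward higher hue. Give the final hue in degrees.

227°

169 + 180 = 349°   (complement)
349 + 148 = 497 → 497 − 360 = 137°   (split-comp 32° ↓)
137 + 90 = 227°   (square ↑)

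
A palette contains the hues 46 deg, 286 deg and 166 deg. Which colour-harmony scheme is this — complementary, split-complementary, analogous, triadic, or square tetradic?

triadic

Sort the hues: 46°, 166°, 286°.
Successive gaps around the wheel: 120°, 120°, 120°.
Three hues equally spaced 120° apart form a triad.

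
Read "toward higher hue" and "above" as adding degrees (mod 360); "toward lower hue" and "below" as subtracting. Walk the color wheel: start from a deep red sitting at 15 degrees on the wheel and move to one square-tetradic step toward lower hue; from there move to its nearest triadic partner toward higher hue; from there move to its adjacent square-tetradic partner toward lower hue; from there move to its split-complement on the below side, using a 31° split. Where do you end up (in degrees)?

104°

15 − 90 = -75 → -75 + 360 = 285°   (square ↓)
285 + 120 = 405 → 405 − 360 = 45°   (triadic ↑)
45 − 90 = -45 → -45 + 360 = 315°   (square ↓)
315 + 149 = 464 → 464 − 360 = 104°   (split-comp 31° ↓)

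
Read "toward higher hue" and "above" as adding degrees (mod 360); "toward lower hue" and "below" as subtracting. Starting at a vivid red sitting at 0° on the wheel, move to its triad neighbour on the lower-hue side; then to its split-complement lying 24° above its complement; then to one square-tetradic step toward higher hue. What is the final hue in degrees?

triadic ↓ −120°: 0 − 120 = -120 → -120 + 360 = 240°
split-comp 24° ↑ +204°: 240 + 204 = 444 → 444 − 360 = 84°
square ↑ +90°: 84 + 90 = 174°

174°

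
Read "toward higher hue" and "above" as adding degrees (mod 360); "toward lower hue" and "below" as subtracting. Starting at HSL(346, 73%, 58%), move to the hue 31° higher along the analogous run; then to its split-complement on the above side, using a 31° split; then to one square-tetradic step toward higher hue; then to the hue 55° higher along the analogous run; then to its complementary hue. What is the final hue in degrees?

193°

+31° (analog 31° ↑): 346 + 31 = 377 → 377 − 360 = 17°
+211° (split-comp 31° ↑): 17 + 211 = 228°
+90° (square ↑): 228 + 90 = 318°
+55° (analog 55° ↑): 318 + 55 = 373 → 373 − 360 = 13°
+180° (complement): 13 + 180 = 193°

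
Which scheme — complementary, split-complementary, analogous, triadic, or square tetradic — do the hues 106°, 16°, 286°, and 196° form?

square tetradic

Sort the hues: 16°, 106°, 196°, 286°.
Successive gaps around the wheel: 90°, 90°, 90°, 90°.
Four hues every 90° form a square tetradic scheme.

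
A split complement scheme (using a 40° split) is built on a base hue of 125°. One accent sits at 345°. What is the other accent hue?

265°

Split-complementary hues sit 40° either side of the complement.
Complement of the base 125°: 125 + 180 = 305°
The given accent 345° is 40° one side of 305°; the other accent sits 40° the other side: 305 − 40 = 265°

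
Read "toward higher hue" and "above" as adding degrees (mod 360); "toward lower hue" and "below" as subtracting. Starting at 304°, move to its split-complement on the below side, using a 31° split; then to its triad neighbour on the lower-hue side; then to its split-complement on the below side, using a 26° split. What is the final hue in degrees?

+149° (split-comp 31° ↓): 304 + 149 = 453 → 453 − 360 = 93°
−120° (triadic ↓): 93 − 120 = -27 → -27 + 360 = 333°
+154° (split-comp 26° ↓): 333 + 154 = 487 → 487 − 360 = 127°

127°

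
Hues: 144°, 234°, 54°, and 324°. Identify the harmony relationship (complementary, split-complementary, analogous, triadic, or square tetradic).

square tetradic

Sort the hues: 54°, 144°, 234°, 324°.
Successive gaps around the wheel: 90°, 90°, 90°, 90°.
Four hues every 90° form a square tetradic scheme.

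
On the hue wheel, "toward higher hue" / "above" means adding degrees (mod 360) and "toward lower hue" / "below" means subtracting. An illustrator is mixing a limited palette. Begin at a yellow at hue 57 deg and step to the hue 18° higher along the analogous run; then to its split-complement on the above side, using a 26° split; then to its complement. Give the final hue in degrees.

analog 18° ↑ +18°: 57 + 18 = 75°
split-comp 26° ↑ +206°: 75 + 206 = 281°
complement +180°: 281 + 180 = 461 → 461 − 360 = 101°

101°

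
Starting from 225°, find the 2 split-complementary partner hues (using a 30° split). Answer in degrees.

15° and 75°

Split-complementary hues sit 30° either side of the complement.
Complement of 225°: 225 + 180 = 405 → 405 − 360 = 45°
45 − 30 = 15°
45 + 30 = 75°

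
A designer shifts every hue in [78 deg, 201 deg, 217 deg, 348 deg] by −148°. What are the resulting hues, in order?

78 − 148 = -70 → -70 + 360 = 290°
201 − 148 = 53°
217 − 148 = 69°
348 − 148 = 200°

290°, 53°, 69°, 200°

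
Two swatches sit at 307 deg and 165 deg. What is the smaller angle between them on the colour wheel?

|307 − 165| = 142.
142 ≤ 180, so the shorter arc is 142°.

142°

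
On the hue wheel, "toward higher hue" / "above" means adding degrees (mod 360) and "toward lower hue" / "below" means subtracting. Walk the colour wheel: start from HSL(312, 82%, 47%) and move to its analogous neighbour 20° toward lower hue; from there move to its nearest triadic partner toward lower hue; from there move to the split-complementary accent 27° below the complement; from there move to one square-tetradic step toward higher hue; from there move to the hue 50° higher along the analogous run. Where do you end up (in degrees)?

312 − 20 = 292°   (analog 20° ↓)
292 − 120 = 172°   (triadic ↓)
172 + 153 = 325°   (split-comp 27° ↓)
325 + 90 = 415 → 415 − 360 = 55°   (square ↑)
55 + 50 = 105°   (analog 50° ↑)

105°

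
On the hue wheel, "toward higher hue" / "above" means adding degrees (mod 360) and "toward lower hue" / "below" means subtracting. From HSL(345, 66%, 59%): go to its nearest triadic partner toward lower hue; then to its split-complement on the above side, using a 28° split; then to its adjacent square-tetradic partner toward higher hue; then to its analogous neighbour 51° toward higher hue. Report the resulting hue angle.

214°

−120° (triadic ↓): 345 − 120 = 225°
+208° (split-comp 28° ↑): 225 + 208 = 433 → 433 − 360 = 73°
+90° (square ↑): 73 + 90 = 163°
+51° (analog 51° ↑): 163 + 51 = 214°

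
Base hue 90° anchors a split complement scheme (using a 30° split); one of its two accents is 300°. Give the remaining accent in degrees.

240°

Split-complementary hues sit 30° either side of the complement.
Complement of the base 90°: 90 + 180 = 270°
The given accent 300° is 30° one side of 270°; the other accent sits 30° the other side: 270 − 30 = 240°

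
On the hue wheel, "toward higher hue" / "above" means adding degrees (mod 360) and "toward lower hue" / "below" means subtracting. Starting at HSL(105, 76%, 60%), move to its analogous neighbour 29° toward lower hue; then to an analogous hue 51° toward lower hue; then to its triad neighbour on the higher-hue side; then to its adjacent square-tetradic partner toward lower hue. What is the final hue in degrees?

55°

−29° (analog 29° ↓): 105 − 29 = 76°
−51° (analog 51° ↓): 76 − 51 = 25°
+120° (triadic ↑): 25 + 120 = 145°
−90° (square ↓): 145 − 90 = 55°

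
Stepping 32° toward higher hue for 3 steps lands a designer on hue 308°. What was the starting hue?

212°

3 steps of 32° (toward higher hue) give a net shift of +96°.
Start = end − shift: 308 − 96 = 212°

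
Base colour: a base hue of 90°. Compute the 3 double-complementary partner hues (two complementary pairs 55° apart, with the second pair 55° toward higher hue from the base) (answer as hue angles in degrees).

A rectangular tetradic uses two complementary pairs 55° apart: offsets 0°, 55°, 180°, 235°.
90 + 55 = 145°
90 + 180 = 270°
90 + 235 = 325°

145°, 270°, and 325°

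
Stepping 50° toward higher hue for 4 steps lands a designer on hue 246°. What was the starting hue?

46°

4 steps of 50° (toward higher hue) give a net shift of +200°.
Start = end − shift: 246 − 200 = 46°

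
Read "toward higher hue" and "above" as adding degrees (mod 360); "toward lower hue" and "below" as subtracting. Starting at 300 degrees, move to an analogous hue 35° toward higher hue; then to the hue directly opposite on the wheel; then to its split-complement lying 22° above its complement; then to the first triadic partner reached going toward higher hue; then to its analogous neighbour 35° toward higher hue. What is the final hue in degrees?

152°

+35° (analog 35° ↑): 300 + 35 = 335°
+180° (complement): 335 + 180 = 515 → 515 − 360 = 155°
+202° (split-comp 22° ↑): 155 + 202 = 357°
+120° (triadic ↑): 357 + 120 = 477 → 477 − 360 = 117°
+35° (analog 35° ↑): 117 + 35 = 152°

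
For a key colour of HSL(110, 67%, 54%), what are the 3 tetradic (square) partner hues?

A square tetradic scheme places four hues every 90°.
110 + 90 = 200°
110 + 180 = 290°
110 + 270 = 380 → 380 − 360 = 20°

200°, 290° and 20°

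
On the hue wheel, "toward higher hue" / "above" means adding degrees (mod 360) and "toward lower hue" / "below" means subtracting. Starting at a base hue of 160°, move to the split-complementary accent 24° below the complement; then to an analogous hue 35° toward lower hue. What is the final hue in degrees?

281°

+156° (split-comp 24° ↓): 160 + 156 = 316°
−35° (analog 35° ↓): 316 − 35 = 281°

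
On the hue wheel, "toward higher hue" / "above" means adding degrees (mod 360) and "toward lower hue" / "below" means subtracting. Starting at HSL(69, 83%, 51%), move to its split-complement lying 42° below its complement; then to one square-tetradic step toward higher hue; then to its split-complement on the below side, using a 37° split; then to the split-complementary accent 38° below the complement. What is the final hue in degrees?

split-comp 42° ↓ +138°: 69 + 138 = 207°
square ↑ +90°: 207 + 90 = 297°
split-comp 37° ↓ +143°: 297 + 143 = 440 → 440 − 360 = 80°
split-comp 38° ↓ +142°: 80 + 142 = 222°

222°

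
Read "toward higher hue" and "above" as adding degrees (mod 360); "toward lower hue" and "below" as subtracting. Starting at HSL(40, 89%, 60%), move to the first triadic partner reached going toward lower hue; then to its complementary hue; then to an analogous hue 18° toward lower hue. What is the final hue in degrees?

40 − 120 = -80 → -80 + 360 = 280°   (triadic ↓)
280 + 180 = 460 → 460 − 360 = 100°   (complement)
100 − 18 = 82°   (analog 18° ↓)

82°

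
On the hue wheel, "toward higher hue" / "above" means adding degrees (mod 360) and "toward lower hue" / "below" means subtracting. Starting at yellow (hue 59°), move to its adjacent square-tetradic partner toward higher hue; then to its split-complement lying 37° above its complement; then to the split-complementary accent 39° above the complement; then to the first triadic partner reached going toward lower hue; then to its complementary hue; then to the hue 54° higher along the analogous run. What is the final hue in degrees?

339°

59 + 90 = 149°   (square ↑)
149 + 217 = 366 → 366 − 360 = 6°   (split-comp 37° ↑)
6 + 219 = 225°   (split-comp 39° ↑)
225 − 120 = 105°   (triadic ↓)
105 + 180 = 285°   (complement)
285 + 54 = 339°   (analog 54° ↑)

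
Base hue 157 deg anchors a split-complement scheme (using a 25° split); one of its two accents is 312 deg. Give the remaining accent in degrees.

Split-complementary hues sit 25° either side of the complement.
Complement of the base 157°: 157 + 180 = 337°
The given accent 312° is 25° one side of 337°; the other accent sits 25° the other side: 337 + 25 = 362 → 362 − 360 = 2°

2°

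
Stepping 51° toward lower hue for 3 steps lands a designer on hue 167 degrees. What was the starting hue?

3 steps of 51° (toward lower hue) give a net shift of −153°.
Start = end − shift: 167 + 153 = 320°

320°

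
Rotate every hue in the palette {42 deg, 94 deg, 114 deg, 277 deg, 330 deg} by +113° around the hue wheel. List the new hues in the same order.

155°, 207°, 227°, 30°, 83°

42 + 113 = 155°
94 + 113 = 207°
114 + 113 = 227°
277 + 113 = 390 → 390 − 360 = 30°
330 + 113 = 443 → 443 − 360 = 83°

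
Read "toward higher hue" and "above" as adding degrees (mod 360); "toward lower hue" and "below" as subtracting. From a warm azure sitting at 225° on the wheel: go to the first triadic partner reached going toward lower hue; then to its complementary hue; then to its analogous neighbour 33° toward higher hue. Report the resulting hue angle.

318°

triadic ↓ −120°: 225 − 120 = 105°
complement +180°: 105 + 180 = 285°
analog 33° ↑ +33°: 285 + 33 = 318°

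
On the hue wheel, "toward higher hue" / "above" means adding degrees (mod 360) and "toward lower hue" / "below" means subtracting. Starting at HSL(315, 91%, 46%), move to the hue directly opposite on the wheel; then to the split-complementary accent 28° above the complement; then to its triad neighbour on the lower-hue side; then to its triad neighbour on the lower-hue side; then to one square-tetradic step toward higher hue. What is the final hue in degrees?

complement +180°: 315 + 180 = 495 → 495 − 360 = 135°
split-comp 28° ↑ +208°: 135 + 208 = 343°
triadic ↓ −120°: 343 − 120 = 223°
triadic ↓ −120°: 223 − 120 = 103°
square ↑ +90°: 103 + 90 = 193°

193°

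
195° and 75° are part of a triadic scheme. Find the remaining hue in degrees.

A triad places three hues 120° apart.
The full set through 75° is {75°, 195°, 315°}.
Given {75°, 195°}, the missing hue is 315°.

315°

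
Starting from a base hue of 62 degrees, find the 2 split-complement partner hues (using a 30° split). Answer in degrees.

212° and 272°

Split-complementary hues sit 30° either side of the complement.
Complement of 62 degrees: 62 + 180 = 242°
242 − 30 = 212°
242 + 30 = 272°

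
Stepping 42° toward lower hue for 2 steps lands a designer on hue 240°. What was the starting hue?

324°

2 steps of 42° (toward lower hue) give a net shift of −84°.
Start = end − shift: 240 + 84 = 324°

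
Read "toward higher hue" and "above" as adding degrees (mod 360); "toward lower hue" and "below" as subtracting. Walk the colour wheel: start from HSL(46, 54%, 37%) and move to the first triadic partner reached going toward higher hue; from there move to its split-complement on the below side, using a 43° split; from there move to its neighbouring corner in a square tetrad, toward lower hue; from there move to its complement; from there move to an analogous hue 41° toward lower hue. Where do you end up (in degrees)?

352°

46 + 120 = 166°   (triadic ↑)
166 + 137 = 303°   (split-comp 43° ↓)
303 − 90 = 213°   (square ↓)
213 + 180 = 393 → 393 − 360 = 33°   (complement)
33 − 41 = -8 → -8 + 360 = 352°   (analog 41° ↓)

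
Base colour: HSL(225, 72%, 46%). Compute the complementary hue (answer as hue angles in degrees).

225 + 180 = 405 → 405 − 360 = 45°

45°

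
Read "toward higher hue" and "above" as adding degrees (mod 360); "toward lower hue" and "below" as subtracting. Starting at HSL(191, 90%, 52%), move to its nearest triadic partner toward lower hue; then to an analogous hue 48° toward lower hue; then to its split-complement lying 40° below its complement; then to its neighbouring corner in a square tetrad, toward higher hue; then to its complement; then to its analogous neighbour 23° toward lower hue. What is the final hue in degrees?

50°

−120° (triadic ↓): 191 − 120 = 71°
−48° (analog 48° ↓): 71 − 48 = 23°
+140° (split-comp 40° ↓): 23 + 140 = 163°
+90° (square ↑): 163 + 90 = 253°
+180° (complement): 253 + 180 = 433 → 433 − 360 = 73°
−23° (analog 23° ↓): 73 − 23 = 50°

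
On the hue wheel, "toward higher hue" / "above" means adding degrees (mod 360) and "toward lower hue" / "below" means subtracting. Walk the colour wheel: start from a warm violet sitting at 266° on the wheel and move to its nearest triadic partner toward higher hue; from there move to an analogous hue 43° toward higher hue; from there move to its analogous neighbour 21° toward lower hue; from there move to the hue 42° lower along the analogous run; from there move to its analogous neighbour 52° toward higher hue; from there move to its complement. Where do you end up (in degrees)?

+120° (triadic ↑): 266 + 120 = 386 → 386 − 360 = 26°
+43° (analog 43° ↑): 26 + 43 = 69°
−21° (analog 21° ↓): 69 − 21 = 48°
−42° (analog 42° ↓): 48 − 42 = 6°
+52° (analog 52° ↑): 6 + 52 = 58°
+180° (complement): 58 + 180 = 238°

238°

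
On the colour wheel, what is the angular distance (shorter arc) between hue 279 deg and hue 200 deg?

79°

|279 − 200| = 79.
79 ≤ 180, so the shorter arc is 79°.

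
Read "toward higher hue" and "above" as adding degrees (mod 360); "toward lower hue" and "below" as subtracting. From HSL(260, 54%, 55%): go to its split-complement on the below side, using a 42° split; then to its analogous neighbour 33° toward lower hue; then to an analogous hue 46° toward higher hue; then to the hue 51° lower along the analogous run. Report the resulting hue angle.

+138° (split-comp 42° ↓): 260 + 138 = 398 → 398 − 360 = 38°
−33° (analog 33° ↓): 38 − 33 = 5°
+46° (analog 46° ↑): 5 + 46 = 51°
−51° (analog 51° ↓): 51 − 51 = 0°

0°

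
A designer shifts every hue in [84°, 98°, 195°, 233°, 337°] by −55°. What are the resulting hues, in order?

84 − 55 = 29°
98 − 55 = 43°
195 − 55 = 140°
233 − 55 = 178°
337 − 55 = 282°

29°, 43°, 140°, 178°, 282°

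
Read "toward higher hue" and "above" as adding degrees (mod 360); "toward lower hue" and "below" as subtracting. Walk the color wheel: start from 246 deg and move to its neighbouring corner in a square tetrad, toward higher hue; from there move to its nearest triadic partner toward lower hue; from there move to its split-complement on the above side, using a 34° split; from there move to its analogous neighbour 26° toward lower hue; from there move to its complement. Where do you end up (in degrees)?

224°

square ↑ +90°: 246 + 90 = 336°
triadic ↓ −120°: 336 − 120 = 216°
split-comp 34° ↑ +214°: 216 + 214 = 430 → 430 − 360 = 70°
analog 26° ↓ −26°: 70 − 26 = 44°
complement +180°: 44 + 180 = 224°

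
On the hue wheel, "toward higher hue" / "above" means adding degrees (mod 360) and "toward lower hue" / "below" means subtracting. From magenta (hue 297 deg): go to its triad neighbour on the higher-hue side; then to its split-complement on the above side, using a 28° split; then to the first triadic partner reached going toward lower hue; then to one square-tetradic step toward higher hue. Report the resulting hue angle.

+120° (triadic ↑): 297 + 120 = 417 → 417 − 360 = 57°
+208° (split-comp 28° ↑): 57 + 208 = 265°
−120° (triadic ↓): 265 − 120 = 145°
+90° (square ↑): 145 + 90 = 235°

235°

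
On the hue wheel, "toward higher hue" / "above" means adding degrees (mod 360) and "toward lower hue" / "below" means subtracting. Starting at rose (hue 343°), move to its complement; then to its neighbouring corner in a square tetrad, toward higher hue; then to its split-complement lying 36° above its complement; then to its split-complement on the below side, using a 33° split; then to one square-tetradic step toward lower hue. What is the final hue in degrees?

+180° (complement): 343 + 180 = 523 → 523 − 360 = 163°
+90° (square ↑): 163 + 90 = 253°
+216° (split-comp 36° ↑): 253 + 216 = 469 → 469 − 360 = 109°
+147° (split-comp 33° ↓): 109 + 147 = 256°
−90° (square ↓): 256 − 90 = 166°

166°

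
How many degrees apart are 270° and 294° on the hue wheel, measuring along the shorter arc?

|270 − 294| = 24.
24 ≤ 180, so the shorter arc is 24°.

24°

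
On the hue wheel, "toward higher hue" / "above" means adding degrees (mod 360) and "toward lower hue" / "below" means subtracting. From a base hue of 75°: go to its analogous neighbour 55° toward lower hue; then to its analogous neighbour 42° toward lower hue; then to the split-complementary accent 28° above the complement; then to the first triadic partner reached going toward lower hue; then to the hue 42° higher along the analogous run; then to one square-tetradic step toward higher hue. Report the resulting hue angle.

198°

analog 55° ↓ −55°: 75 − 55 = 20°
analog 42° ↓ −42°: 20 − 42 = -22 → -22 + 360 = 338°
split-comp 28° ↑ +208°: 338 + 208 = 546 → 546 − 360 = 186°
triadic ↓ −120°: 186 − 120 = 66°
analog 42° ↑ +42°: 66 + 42 = 108°
square ↑ +90°: 108 + 90 = 198°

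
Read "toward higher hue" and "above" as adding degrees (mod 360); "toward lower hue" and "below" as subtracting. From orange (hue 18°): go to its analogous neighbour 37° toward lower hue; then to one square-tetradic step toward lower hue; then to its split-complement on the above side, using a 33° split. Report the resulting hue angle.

−37° (analog 37° ↓): 18 − 37 = -19 → -19 + 360 = 341°
−90° (square ↓): 341 − 90 = 251°
+213° (split-comp 33° ↑): 251 + 213 = 464 → 464 − 360 = 104°

104°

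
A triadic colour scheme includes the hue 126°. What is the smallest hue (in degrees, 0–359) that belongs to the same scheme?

6°

A triad places three hues 120° apart.
The full set through 126° is {6°, 126°, 246°}.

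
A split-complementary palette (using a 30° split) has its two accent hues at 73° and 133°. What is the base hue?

The accents sit 30° either side of the complement, so the complement is their short-arc midpoint on the wheel.
Short-arc midpoint of 73° and 133°: 103°.
Base is 180° from the complement: 103 − 180 = -77 → -77 + 360 = 283°

283°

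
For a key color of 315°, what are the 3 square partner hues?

45°, 135°, and 225°

A square tetradic scheme places four hues every 90°.
315 + 90 = 405 → 405 − 360 = 45°
315 + 180 = 495 → 495 − 360 = 135°
315 + 270 = 585 → 585 − 360 = 225°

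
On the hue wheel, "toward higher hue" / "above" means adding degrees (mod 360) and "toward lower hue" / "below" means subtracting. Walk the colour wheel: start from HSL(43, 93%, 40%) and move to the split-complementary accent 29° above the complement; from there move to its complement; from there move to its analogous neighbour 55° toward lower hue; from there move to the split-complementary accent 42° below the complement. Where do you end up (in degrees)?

43 + 209 = 252°   (split-comp 29° ↑)
252 + 180 = 432 → 432 − 360 = 72°   (complement)
72 − 55 = 17°   (analog 55° ↓)
17 + 138 = 155°   (split-comp 42° ↓)

155°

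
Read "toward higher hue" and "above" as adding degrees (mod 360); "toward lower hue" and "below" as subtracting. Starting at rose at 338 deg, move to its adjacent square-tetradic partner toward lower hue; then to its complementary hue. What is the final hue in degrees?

68°

−90° (square ↓): 338 − 90 = 248°
+180° (complement): 248 + 180 = 428 → 428 − 360 = 68°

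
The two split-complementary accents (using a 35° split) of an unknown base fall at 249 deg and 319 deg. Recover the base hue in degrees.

The accents sit 35° either side of the complement, so the complement is their short-arc midpoint on the wheel.
Short-arc midpoint of 249° and 319°: 284°.
Base is 180° from the complement: 284 − 180 = 104°

104°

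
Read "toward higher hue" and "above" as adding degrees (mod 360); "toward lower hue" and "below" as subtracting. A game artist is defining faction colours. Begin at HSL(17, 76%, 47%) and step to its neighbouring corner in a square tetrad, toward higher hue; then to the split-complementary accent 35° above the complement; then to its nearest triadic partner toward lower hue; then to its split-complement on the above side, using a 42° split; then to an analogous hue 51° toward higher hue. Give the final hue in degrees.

115°

17 + 90 = 107°   (square ↑)
107 + 215 = 322°   (split-comp 35° ↑)
322 − 120 = 202°   (triadic ↓)
202 + 222 = 424 → 424 − 360 = 64°   (split-comp 42° ↑)
64 + 51 = 115°   (analog 51° ↑)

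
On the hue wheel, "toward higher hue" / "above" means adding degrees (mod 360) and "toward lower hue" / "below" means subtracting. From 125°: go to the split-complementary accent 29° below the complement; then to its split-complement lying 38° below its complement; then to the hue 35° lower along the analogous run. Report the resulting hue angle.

+151° (split-comp 29° ↓): 125 + 151 = 276°
+142° (split-comp 38° ↓): 276 + 142 = 418 → 418 − 360 = 58°
−35° (analog 35° ↓): 58 − 35 = 23°

23°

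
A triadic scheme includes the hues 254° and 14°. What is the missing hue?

A triad places three hues 120° apart.
The full set through 14° is {14°, 134°, 254°}.
Given {14°, 254°}, the missing hue is 134°.

134°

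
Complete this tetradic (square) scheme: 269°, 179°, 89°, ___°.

A square tetradic scheme places four hues every 90°.
The full set through 89° is {89°, 179°, 269°, 359°}.
Given {89°, 179°, 269°}, the missing hue is 359°.

359°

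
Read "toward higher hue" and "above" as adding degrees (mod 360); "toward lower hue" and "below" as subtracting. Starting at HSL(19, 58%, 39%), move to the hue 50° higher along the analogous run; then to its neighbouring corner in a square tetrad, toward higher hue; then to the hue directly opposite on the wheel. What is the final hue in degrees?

analog 50° ↑ +50°: 19 + 50 = 69°
square ↑ +90°: 69 + 90 = 159°
complement +180°: 159 + 180 = 339°

339°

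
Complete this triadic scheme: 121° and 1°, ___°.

A triad places three hues 120° apart.
The full set through 1° is {1°, 121°, 241°}.
Given {1°, 121°}, the missing hue is 241°.

241°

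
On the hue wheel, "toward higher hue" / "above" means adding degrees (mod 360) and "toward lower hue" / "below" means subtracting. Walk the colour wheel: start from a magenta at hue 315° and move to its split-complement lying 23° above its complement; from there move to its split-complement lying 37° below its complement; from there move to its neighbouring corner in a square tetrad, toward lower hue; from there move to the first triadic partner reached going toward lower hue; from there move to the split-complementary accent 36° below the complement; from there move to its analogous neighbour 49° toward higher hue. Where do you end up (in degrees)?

284°

315 + 203 = 518 → 518 − 360 = 158°   (split-comp 23° ↑)
158 + 143 = 301°   (split-comp 37° ↓)
301 − 90 = 211°   (square ↓)
211 − 120 = 91°   (triadic ↓)
91 + 144 = 235°   (split-comp 36° ↓)
235 + 49 = 284°   (analog 49° ↑)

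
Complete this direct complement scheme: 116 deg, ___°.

296°

The complement sits 180° across the wheel.
The full set through 116° is {116°, 296°}.
Given {116°}, the missing hue is 296°.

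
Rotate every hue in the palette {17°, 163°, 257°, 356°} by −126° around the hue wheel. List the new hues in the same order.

251°, 37°, 131°, 230°

17 − 126 = -109 → -109 + 360 = 251°
163 − 126 = 37°
257 − 126 = 131°
356 − 126 = 230°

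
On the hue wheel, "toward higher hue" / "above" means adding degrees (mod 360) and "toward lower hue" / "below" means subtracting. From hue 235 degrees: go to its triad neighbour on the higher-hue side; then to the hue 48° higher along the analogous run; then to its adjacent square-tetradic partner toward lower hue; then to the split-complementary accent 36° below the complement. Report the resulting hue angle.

97°

+120° (triadic ↑): 235 + 120 = 355°
+48° (analog 48° ↑): 355 + 48 = 403 → 403 − 360 = 43°
−90° (square ↓): 43 − 90 = -47 → -47 + 360 = 313°
+144° (split-comp 36° ↓): 313 + 144 = 457 → 457 − 360 = 97°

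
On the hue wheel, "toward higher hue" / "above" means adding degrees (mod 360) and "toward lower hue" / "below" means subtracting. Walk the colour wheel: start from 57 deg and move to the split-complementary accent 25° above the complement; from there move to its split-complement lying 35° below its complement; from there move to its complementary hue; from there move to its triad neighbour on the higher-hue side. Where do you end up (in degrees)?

+205° (split-comp 25° ↑): 57 + 205 = 262°
+145° (split-comp 35° ↓): 262 + 145 = 407 → 407 − 360 = 47°
+180° (complement): 47 + 180 = 227°
+120° (triadic ↑): 227 + 120 = 347°

347°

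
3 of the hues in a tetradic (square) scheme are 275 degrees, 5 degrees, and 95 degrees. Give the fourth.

185°

A square tetradic scheme places four hues every 90°.
The full set through 5° is {5°, 95°, 185°, 275°}.
Given {5°, 95°, 275°}, the missing hue is 185°.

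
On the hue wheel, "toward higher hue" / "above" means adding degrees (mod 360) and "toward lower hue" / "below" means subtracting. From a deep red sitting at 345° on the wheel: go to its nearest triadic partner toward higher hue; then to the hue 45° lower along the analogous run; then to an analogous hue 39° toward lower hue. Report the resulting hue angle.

+120° (triadic ↑): 345 + 120 = 465 → 465 − 360 = 105°
−45° (analog 45° ↓): 105 − 45 = 60°
−39° (analog 39° ↓): 60 − 39 = 21°

21°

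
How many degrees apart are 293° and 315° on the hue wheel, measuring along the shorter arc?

22°

|293 − 315| = 22.
22 ≤ 180, so the shorter arc is 22°.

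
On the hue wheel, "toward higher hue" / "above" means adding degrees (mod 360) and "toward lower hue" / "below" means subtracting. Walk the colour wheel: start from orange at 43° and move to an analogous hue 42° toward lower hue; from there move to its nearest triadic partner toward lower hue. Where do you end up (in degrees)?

analog 42° ↓ −42°: 43 − 42 = 1°
triadic ↓ −120°: 1 − 120 = -119 → -119 + 360 = 241°

241°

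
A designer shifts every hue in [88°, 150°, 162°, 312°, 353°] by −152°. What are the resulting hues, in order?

296°, 358°, 10°, 160°, 201°

88 − 152 = -64 → -64 + 360 = 296°
150 − 152 = -2 → -2 + 360 = 358°
162 − 152 = 10°
312 − 152 = 160°
353 − 152 = 201°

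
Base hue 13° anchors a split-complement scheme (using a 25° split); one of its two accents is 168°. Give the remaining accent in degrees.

218°

Split-complementary hues sit 25° either side of the complement.
Complement of the base 13°: 13 + 180 = 193°
The given accent 168° is 25° one side of 193°; the other accent sits 25° the other side: 193 + 25 = 218°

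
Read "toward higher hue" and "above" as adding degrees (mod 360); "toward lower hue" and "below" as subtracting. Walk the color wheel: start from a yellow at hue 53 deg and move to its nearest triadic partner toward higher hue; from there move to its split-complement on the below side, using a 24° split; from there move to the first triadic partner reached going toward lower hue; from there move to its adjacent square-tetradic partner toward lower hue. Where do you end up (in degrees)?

53 + 120 = 173°   (triadic ↑)
173 + 156 = 329°   (split-comp 24° ↓)
329 − 120 = 209°   (triadic ↓)
209 − 90 = 119°   (square ↓)

119°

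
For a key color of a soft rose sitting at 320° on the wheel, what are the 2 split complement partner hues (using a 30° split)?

110° and 170°

Split-complementary hues sit 30° either side of the complement.
Complement of 320°: 320 + 180 = 500 → 500 − 360 = 140°
140 − 30 = 110°
140 + 30 = 170°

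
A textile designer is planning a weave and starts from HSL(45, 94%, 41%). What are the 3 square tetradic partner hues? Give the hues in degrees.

135°, 225° and 315°

A square tetradic scheme places four hues every 90°.
45 + 90 = 135°
45 + 180 = 225°
45 + 270 = 315°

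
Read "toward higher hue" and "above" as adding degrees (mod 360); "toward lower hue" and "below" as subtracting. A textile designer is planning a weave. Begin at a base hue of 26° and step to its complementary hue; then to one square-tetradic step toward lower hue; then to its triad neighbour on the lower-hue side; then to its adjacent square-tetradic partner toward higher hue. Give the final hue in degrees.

86°

+180° (complement): 26 + 180 = 206°
−90° (square ↓): 206 − 90 = 116°
−120° (triadic ↓): 116 − 120 = -4 → -4 + 360 = 356°
+90° (square ↑): 356 + 90 = 446 → 446 − 360 = 86°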